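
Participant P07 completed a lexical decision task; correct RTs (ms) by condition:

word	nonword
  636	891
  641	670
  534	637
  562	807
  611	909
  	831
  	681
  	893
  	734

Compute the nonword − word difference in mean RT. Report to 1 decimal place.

186.9 ms

M(word) = 2984/5 = 596.800
M(nonword) = 7053/9 = 783.667
Difference = 783.667 − 596.800 = 186.867 ms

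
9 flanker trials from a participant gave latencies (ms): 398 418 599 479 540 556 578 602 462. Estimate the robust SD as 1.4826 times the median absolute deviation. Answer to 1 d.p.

Sorted: 398, 418, 462, 479, 540, 556, 578, 599, 602 → median = 540
|x − 540| sorted: 0, 16, 38, 59, 61, 62, 78, 122, 142 → MAD = 61
Robust SD ≈ 1.4826 × 61 = 90.439

90.4 ms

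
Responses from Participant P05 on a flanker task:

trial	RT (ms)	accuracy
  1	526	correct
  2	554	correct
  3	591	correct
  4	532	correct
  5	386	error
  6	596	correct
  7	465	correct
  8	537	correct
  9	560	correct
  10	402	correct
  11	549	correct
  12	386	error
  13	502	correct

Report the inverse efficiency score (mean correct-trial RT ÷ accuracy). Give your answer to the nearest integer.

Correct trials (n=11): 526, 554, 591, 532, 596, 465, 537, 560, 402, 549, 502
Mean correct RT = 5814/11 = 528.5455 ms
Proportion correct = 11/13
IES = 528.5455 / (11/13) = 624.645 ms

625 ms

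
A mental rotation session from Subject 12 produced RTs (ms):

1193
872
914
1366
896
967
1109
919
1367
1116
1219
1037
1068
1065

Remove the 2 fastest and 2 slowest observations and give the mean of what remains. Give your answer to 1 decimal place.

1060.7 ms

Sorted: 872, 896, 914, 919, 967, 1037, 1065, 1068, 1109, 1116, 1193, 1219, 1366, 1367
Drop lowest 2 (872, 896) and highest 2 (1366, 1367)
Remaining (n=10): Σ = 10607, mean = 10607/10 = 1060.700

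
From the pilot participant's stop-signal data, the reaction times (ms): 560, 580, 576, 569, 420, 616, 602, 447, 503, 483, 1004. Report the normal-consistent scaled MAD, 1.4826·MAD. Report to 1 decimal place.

69.7 ms

Sorted: 420, 447, 483, 503, 560, 569, 576, 580, 602, 616, 1004 → median = 569
|x − 569| sorted: 0, 7, 9, 11, 33, 47, 66, 86, 122, 149, 435 → MAD = 47
Robust SD ≈ 1.4826 × 47 = 69.682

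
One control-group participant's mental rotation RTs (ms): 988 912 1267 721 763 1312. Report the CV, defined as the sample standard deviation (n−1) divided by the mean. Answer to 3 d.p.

0.251

n = 6, Σ = 5963, M = 993.8333
Σ(x−M)² = 310302.833; s = √(310302.833/5) = 249.1196
CV = 249.1196 / 993.8333 = 0.25067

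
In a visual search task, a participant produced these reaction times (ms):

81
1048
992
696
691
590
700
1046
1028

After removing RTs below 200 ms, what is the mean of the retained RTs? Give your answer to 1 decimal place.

848.9 ms

Excluded: 81
Retained (n=8): Σ = 6791
Mean = 6791/8 = 848.8750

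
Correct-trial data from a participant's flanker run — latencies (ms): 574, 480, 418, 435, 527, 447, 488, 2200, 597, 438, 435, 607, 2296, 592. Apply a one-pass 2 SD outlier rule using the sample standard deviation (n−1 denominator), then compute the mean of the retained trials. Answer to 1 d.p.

503.2 ms

n = 14, ΣRT = 10534, M = 752.429
Σ(x−M)² = 5281431.43; s = √(5281431.43/13) = 637.388
Cutoffs: 752.429 ± 2·637.388 → [-522.3, 2027.2]
Outside: 2200, 2296 → excluded.
Retained (n=12): Σ = 6038, mean = 6038/12 = 503.167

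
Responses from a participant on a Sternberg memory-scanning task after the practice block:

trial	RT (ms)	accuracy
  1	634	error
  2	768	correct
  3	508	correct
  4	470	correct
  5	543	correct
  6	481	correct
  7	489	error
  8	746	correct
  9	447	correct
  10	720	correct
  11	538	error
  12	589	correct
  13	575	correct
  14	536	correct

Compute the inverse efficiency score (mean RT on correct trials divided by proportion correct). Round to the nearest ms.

Correct trials (n=11): 768, 508, 470, 543, 481, 746, 447, 720, 589, 575, 536
Mean correct RT = 6383/11 = 580.2727 ms
Proportion correct = 11/14
IES = 580.2727 / (11/14) = 738.529 ms

739 ms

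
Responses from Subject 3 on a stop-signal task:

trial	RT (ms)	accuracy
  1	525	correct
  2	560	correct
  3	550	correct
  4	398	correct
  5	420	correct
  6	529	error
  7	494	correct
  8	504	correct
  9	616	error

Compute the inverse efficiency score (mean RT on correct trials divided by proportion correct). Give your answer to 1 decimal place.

Correct trials (n=7): 525, 560, 550, 398, 420, 494, 504
Mean correct RT = 3451/7 = 493.0000 ms
Proportion correct = 7/9
IES = 493.0000 / (7/9) = 633.857 ms

633.9 ms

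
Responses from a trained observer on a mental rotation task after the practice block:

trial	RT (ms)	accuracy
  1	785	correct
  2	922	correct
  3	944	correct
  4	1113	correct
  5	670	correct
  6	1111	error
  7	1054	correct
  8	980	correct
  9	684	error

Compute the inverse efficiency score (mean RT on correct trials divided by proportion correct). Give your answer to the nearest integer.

1188 ms

Correct trials (n=7): 785, 922, 944, 1113, 670, 1054, 980
Mean correct RT = 6468/7 = 924.0000 ms
Proportion correct = 7/9
IES = 924.0000 / (7/9) = 1188.000 ms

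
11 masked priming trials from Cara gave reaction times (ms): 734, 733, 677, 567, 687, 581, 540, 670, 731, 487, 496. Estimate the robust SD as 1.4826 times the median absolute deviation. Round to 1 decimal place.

94.9 ms

Sorted: 487, 496, 540, 567, 581, 670, 677, 687, 731, 733, 734 → median = 670
|x − 670| sorted: 0, 7, 17, 61, 63, 64, 89, 103, 130, 174, 183 → MAD = 64
Robust SD ≈ 1.4826 × 64 = 94.886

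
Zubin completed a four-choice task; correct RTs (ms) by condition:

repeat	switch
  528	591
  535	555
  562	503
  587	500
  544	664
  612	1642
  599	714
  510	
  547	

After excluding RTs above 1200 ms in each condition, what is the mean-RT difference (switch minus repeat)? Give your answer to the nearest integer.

30 ms

switch: exclude 1642
M(repeat) = 5024/9 = 558.222
M(switch) = 3527/6 = 587.833
Difference = 587.833 − 558.222 = 29.611 ms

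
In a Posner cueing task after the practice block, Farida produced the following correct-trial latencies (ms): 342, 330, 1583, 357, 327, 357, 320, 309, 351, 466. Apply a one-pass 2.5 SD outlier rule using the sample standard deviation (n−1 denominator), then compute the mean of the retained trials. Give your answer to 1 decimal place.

351.0 ms

n = 10, ΣRT = 4742, M = 474.200
Σ(x−M)² = 1383161.60; s = √(1383161.60/9) = 392.026
Cutoffs: 474.200 ± 2.5·392.026 → [-505.9, 1454.3]
Outside: 1583 → excluded.
Retained (n=9): Σ = 3159, mean = 3159/9 = 351.000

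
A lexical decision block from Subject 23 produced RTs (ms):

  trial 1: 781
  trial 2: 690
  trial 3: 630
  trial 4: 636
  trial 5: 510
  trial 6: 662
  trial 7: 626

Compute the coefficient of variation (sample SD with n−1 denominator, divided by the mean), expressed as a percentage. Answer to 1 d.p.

12.5%

n = 7, Σ = 4535, M = 647.8571
Σ(x−M)² = 39644.857; s = √(39644.857/6) = 81.2864
CV = 81.2864 / 647.8571 = 0.12547 = 12.547%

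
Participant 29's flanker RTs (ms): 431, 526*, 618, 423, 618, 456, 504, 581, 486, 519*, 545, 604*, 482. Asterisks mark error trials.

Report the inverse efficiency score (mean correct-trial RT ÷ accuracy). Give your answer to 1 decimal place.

668.7 ms

Correct trials (n=10): 431, 618, 423, 618, 456, 504, 581, 486, 545, 482
Mean correct RT = 5144/10 = 514.4000 ms
Proportion correct = 10/13
IES = 514.4000 / (10/13) = 668.720 ms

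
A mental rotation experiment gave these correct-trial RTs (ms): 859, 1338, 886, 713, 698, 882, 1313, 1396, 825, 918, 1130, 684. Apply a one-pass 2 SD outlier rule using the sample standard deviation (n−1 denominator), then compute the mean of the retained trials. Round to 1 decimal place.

970.2 ms

n = 12, ΣRT = 11642, M = 970.167
Σ(x−M)² = 732827.67; s = √(732827.67/11) = 258.110
Cutoffs: 970.167 ± 2·258.110 → [453.9, 1486.4]
No RTs fall outside the cutoffs; all 12 retained. Mean = 11642/12 = 970.167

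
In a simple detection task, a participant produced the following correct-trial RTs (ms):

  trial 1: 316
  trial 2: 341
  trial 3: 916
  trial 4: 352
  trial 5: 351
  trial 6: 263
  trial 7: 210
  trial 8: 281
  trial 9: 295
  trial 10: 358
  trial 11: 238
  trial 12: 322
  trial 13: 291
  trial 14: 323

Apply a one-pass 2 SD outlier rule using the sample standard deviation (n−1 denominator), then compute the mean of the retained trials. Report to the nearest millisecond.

n = 14, ΣRT = 4857, M = 346.929
Σ(x−M)² = 374022.93; s = √(374022.93/13) = 169.620
Cutoffs: 346.929 ± 2·169.620 → [7.7, 686.2]
Outside: 916 → excluded.
Retained (n=13): Σ = 3941, mean = 3941/13 = 303.154

303 ms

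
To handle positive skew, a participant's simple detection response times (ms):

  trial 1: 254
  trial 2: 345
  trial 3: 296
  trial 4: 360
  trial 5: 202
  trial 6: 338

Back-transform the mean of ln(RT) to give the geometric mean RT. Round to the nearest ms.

ln(RT): 5.5373, 5.8435, 5.6904, 5.8861, 5.3083, 5.8230
Mean ln(RT) = 34.0887/6 = 5.68144
Geometric mean = exp(5.68144) = 293.37 ms

293 ms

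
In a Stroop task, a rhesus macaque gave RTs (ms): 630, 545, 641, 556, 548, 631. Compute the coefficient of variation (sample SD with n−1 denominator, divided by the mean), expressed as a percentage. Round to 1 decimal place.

7.9%

n = 6, Σ = 3551, M = 591.8333
Σ(x−M)² = 10806.833; s = √(10806.833/5) = 46.4905
CV = 46.4905 / 591.8333 = 0.07855 = 7.855%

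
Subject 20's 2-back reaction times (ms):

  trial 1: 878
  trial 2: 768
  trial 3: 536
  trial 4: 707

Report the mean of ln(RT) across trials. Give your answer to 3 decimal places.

ln(RT): 6.7776, 6.6438, 6.2841, 6.5610
Σ ln(RT) = 26.2666
Mean = 26.2666/4 = 6.56665

6.567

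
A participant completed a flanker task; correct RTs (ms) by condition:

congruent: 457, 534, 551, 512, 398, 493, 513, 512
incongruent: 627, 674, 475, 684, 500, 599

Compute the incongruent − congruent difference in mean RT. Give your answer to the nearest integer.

97 ms

M(congruent) = 3970/8 = 496.250
M(incongruent) = 3559/6 = 593.167
Difference = 593.167 − 496.250 = 96.917 ms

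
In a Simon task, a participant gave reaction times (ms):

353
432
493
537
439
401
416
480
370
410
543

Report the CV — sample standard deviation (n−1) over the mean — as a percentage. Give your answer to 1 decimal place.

n = 11, Σ = 4874, M = 443.0909
Σ(x−M)² = 39852.909; s = √(39852.909/10) = 63.1292
CV = 63.1292 / 443.0909 = 0.14247 = 14.247%

14.2%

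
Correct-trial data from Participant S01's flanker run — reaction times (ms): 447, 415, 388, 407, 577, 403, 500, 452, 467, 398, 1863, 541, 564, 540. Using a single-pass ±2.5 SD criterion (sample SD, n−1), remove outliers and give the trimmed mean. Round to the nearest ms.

n = 14, ΣRT = 7962, M = 568.714
Σ(x−M)² = 1859404.86; s = √(1859404.86/13) = 378.195
Cutoffs: 568.714 ± 2.5·378.195 → [-376.8, 1514.2]
Outside: 1863 → excluded.
Retained (n=13): Σ = 6099, mean = 6099/13 = 469.154

469 ms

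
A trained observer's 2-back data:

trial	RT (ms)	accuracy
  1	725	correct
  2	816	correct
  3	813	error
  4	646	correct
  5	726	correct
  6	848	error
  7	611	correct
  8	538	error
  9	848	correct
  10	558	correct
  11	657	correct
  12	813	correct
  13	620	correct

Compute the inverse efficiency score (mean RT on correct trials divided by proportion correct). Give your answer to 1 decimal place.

Correct trials (n=10): 725, 816, 646, 726, 611, 848, 558, 657, 813, 620
Mean correct RT = 7020/10 = 702.0000 ms
Proportion correct = 10/13
IES = 702.0000 / (10/13) = 912.600 ms

912.6 ms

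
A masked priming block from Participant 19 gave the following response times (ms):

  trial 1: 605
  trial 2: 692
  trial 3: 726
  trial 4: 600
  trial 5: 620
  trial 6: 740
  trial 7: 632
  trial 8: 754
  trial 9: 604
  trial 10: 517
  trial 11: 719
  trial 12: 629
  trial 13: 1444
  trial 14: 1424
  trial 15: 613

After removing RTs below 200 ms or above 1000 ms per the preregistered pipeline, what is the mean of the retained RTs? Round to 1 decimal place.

Excluded: 1424, 1444
Retained (n=13): Σ = 8451
Mean = 8451/13 = 650.0769

650.1 ms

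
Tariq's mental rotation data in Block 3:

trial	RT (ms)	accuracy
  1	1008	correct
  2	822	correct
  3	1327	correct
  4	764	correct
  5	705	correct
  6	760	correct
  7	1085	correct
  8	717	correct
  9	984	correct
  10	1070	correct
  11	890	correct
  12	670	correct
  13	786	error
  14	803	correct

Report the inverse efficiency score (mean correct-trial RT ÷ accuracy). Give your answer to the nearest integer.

961 ms

Correct trials (n=13): 1008, 822, 1327, 764, 705, 760, 1085, 717, 984, 1070, 890, 670, 803
Mean correct RT = 11605/13 = 892.6923 ms
Proportion correct = 13/14
IES = 892.6923 / (13/14) = 961.361 ms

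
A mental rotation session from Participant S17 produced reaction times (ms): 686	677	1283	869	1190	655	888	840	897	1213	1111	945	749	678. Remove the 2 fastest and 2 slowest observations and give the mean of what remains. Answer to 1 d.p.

885.3 ms

Sorted: 655, 677, 678, 686, 749, 840, 869, 888, 897, 945, 1111, 1190, 1213, 1283
Drop lowest 2 (655, 677) and highest 2 (1213, 1283)
Remaining (n=10): Σ = 8853, mean = 8853/10 = 885.300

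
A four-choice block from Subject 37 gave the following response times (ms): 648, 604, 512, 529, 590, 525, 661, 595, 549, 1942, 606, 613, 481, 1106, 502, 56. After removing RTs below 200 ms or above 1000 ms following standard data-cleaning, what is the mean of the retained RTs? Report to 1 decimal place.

Excluded: 56, 1106, 1942
Retained (n=13): Σ = 7415
Mean = 7415/13 = 570.3846

570.4 ms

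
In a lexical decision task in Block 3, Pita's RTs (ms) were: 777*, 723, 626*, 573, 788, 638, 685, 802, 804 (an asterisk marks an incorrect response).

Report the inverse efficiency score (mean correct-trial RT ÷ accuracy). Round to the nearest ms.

Correct trials (n=7): 723, 573, 788, 638, 685, 802, 804
Mean correct RT = 5013/7 = 716.1429 ms
Proportion correct = 7/9
IES = 716.1429 / (7/9) = 920.755 ms

921 ms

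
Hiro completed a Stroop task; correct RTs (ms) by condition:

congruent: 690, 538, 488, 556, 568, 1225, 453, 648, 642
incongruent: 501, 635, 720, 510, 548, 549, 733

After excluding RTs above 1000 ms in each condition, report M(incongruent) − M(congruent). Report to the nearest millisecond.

27 ms

congruent: exclude 1225
M(congruent) = 4583/8 = 572.875
M(incongruent) = 4196/7 = 599.429
Difference = 599.429 − 572.875 = 26.554 ms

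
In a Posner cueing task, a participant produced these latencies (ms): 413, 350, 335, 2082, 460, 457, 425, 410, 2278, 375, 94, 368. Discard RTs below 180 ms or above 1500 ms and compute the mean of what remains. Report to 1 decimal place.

Excluded: 94, 2082, 2278
Retained (n=9): Σ = 3593
Mean = 3593/9 = 399.2222

399.2 ms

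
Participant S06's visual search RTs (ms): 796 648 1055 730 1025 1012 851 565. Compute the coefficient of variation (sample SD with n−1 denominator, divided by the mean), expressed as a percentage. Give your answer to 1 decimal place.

22.0%

n = 8, Σ = 6682, M = 835.2500
Σ(x−M)² = 236499.500; s = √(236499.500/7) = 183.8087
CV = 183.8087 / 835.2500 = 0.22006 = 22.006%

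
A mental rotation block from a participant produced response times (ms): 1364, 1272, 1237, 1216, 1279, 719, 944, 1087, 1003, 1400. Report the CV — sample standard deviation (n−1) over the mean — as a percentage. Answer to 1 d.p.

n = 10, Σ = 11521, M = 1152.1000
Σ(x−M)² = 405476.900; s = √(405476.900/9) = 212.2569
CV = 212.2569 / 1152.1000 = 0.18423 = 18.423%

18.4%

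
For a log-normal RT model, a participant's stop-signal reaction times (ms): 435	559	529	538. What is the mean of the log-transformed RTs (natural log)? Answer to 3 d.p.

ln(RT): 6.0753, 6.3261, 6.2710, 6.2879
Σ ln(RT) = 24.9603
Mean = 24.9603/4 = 6.24009

6.240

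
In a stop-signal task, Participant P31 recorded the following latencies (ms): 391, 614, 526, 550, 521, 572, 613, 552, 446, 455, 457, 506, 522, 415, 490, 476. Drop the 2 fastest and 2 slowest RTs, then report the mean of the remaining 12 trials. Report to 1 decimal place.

Sorted: 391, 415, 446, 455, 457, 476, 490, 506, 521, 522, 526, 550, 552, 572, 613, 614
Drop lowest 2 (391, 415) and highest 2 (613, 614)
Remaining (n=12): Σ = 6073, mean = 6073/12 = 506.083

506.1 ms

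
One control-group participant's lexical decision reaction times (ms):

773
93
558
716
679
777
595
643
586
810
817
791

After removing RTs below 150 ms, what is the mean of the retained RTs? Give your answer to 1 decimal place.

Excluded: 93
Retained (n=11): Σ = 7745
Mean = 7745/11 = 704.0909

704.1 ms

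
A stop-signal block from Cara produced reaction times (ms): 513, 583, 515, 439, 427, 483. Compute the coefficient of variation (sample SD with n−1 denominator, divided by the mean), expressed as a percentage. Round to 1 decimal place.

11.6%

n = 6, Σ = 2960, M = 493.3333
Σ(x−M)² = 16355.333; s = √(16355.333/5) = 57.1932
CV = 57.1932 / 493.3333 = 0.11593 = 11.593%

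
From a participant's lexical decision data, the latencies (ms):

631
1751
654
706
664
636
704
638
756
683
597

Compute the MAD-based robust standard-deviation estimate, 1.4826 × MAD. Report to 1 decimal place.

48.9 ms

Sorted: 597, 631, 636, 638, 654, 664, 683, 704, 706, 756, 1751 → median = 664
|x − 664| sorted: 0, 10, 19, 26, 28, 33, 40, 42, 67, 92, 1087 → MAD = 33
Robust SD ≈ 1.4826 × 33 = 48.926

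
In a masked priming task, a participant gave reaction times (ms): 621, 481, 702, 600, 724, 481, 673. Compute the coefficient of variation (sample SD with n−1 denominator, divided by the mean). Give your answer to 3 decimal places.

n = 7, Σ = 4282, M = 611.7143
Σ(x−M)² = 58911.429; s = √(58911.429/6) = 99.0887
CV = 99.0887 / 611.7143 = 0.16199

0.162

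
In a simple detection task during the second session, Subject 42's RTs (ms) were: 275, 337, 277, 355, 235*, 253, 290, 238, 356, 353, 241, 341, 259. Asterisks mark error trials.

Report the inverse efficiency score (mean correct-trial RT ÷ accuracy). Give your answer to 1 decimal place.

Correct trials (n=12): 275, 337, 277, 355, 253, 290, 238, 356, 353, 241, 341, 259
Mean correct RT = 3575/12 = 297.9167 ms
Proportion correct = 12/13
IES = 297.9167 / (12/13) = 322.743 ms

322.7 ms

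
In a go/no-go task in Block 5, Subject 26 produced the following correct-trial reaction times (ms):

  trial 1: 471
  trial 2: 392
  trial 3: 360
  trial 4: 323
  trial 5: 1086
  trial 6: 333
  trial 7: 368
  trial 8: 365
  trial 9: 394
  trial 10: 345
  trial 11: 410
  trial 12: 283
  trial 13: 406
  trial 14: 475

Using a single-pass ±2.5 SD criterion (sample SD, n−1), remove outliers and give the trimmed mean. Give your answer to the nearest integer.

379 ms

n = 14, ΣRT = 6011, M = 429.357
Σ(x−M)² = 500413.21; s = √(500413.21/13) = 196.197
Cutoffs: 429.357 ± 2.5·196.197 → [-61.1, 919.9]
Outside: 1086 → excluded.
Retained (n=13): Σ = 4925, mean = 4925/13 = 378.846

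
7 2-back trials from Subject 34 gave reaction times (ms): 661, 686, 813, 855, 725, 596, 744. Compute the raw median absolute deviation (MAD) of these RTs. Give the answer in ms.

Sorted: 596, 661, 686, 725, 744, 813, 855 → median = 725
|x − 725|: 64, 39, 88, 130, 0, 129, 19
Sorted deviations: 0, 19, 39, 64, 88, 129, 130 → MAD = 64

64 ms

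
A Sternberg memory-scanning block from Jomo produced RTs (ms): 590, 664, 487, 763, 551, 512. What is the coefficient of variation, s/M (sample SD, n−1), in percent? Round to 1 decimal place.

n = 6, Σ = 3567, M = 594.5000
Σ(x−M)² = 53497.500; s = √(53497.500/5) = 103.4384
CV = 103.4384 / 594.5000 = 0.17399 = 17.399%

17.4%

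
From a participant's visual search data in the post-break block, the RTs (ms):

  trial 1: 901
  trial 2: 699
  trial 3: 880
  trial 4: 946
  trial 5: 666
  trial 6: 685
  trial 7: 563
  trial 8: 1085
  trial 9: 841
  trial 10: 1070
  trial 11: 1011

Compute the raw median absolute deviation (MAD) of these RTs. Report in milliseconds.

Sorted: 563, 666, 685, 699, 841, 880, 901, 946, 1011, 1070, 1085 → median = 880
|x − 880|: 21, 181, 0, 66, 214, 195, 317, 205, 39, 190, 131
Sorted deviations: 0, 21, 39, 66, 131, 181, 190, 195, 205, 214, 317 → MAD = 181

181 ms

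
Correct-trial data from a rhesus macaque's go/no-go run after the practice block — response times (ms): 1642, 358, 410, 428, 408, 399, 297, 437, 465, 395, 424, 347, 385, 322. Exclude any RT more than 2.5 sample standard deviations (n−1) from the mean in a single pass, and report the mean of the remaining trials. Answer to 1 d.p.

n = 14, ΣRT = 6717, M = 479.786
Σ(x−M)² = 1482078.36; s = √(1482078.36/13) = 337.648
Cutoffs: 479.786 ± 2.5·337.648 → [-364.3, 1323.9]
Outside: 1642 → excluded.
Retained (n=13): Σ = 5075, mean = 5075/13 = 390.385

390.4 ms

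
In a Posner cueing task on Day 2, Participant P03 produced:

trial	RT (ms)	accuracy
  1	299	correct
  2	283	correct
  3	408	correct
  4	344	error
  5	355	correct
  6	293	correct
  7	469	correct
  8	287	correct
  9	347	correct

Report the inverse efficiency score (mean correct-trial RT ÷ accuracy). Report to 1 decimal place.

385.5 ms

Correct trials (n=8): 299, 283, 408, 355, 293, 469, 287, 347
Mean correct RT = 2741/8 = 342.6250 ms
Proportion correct = 8/9
IES = 342.6250 / (8/9) = 385.453 ms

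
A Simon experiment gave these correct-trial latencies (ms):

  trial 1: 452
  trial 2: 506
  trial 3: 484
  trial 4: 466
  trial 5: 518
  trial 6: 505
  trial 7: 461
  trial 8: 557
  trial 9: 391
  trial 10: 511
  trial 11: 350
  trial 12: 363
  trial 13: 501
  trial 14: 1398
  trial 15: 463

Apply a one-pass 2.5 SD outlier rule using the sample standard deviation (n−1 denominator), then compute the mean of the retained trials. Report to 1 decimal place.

466.3 ms

n = 15, ΣRT = 7926, M = 528.400
Σ(x−M)² = 857817.60; s = √(857817.60/14) = 247.533
Cutoffs: 528.400 ± 2.5·247.533 → [-90.4, 1147.2]
Outside: 1398 → excluded.
Retained (n=14): Σ = 6528, mean = 6528/14 = 466.286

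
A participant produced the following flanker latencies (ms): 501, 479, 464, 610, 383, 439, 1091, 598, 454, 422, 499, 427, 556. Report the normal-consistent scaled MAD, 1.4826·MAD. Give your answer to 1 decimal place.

77.1 ms

Sorted: 383, 422, 427, 439, 454, 464, 479, 499, 501, 556, 598, 610, 1091 → median = 479
|x − 479| sorted: 0, 15, 20, 22, 25, 40, 52, 57, 77, 96, 119, 131, 612 → MAD = 52
Robust SD ≈ 1.4826 × 52 = 77.095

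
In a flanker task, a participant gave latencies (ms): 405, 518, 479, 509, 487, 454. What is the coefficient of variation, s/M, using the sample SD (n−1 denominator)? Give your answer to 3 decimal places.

n = 6, Σ = 2852, M = 475.3333
Σ(x−M)² = 8505.333; s = √(8505.333/5) = 41.2440
CV = 41.2440 / 475.3333 = 0.08677

0.087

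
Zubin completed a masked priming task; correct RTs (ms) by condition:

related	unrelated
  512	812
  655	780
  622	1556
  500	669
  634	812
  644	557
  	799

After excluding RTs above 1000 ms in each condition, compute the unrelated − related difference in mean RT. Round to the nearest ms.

144 ms

unrelated: exclude 1556
M(related) = 3567/6 = 594.500
M(unrelated) = 4429/6 = 738.167
Difference = 738.167 − 594.500 = 143.667 ms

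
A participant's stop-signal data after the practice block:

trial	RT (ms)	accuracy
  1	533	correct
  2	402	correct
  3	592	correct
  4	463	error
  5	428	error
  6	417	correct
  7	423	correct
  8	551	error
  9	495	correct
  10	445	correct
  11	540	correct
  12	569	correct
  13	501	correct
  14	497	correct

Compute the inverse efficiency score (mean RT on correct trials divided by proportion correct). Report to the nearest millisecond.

Correct trials (n=11): 533, 402, 592, 417, 423, 495, 445, 540, 569, 501, 497
Mean correct RT = 5414/11 = 492.1818 ms
Proportion correct = 11/14
IES = 492.1818 / (11/14) = 626.413 ms

626 ms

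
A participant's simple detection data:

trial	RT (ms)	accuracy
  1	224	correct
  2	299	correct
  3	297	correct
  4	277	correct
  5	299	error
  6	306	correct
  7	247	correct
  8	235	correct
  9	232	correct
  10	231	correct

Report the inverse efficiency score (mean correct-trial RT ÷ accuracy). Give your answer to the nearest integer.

Correct trials (n=9): 224, 299, 297, 277, 306, 247, 235, 232, 231
Mean correct RT = 2348/9 = 260.8889 ms
Proportion correct = 9/10
IES = 260.8889 / (9/10) = 289.877 ms

290 ms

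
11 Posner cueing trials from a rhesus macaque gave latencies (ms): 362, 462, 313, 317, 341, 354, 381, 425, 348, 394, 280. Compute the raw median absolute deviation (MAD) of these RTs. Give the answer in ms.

Sorted: 280, 313, 317, 341, 348, 354, 362, 381, 394, 425, 462 → median = 354
|x − 354|: 8, 108, 41, 37, 13, 0, 27, 71, 6, 40, 74
Sorted deviations: 0, 6, 8, 13, 27, 37, 40, 41, 71, 74, 108 → MAD = 37

37 ms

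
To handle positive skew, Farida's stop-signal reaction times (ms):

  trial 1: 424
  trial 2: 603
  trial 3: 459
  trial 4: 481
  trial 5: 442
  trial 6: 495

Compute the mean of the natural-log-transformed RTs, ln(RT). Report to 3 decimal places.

6.175

ln(RT): 6.0497, 6.4019, 6.1291, 6.1759, 6.0913, 6.2046
Σ ln(RT) = 37.0524
Mean = 37.0524/6 = 6.17541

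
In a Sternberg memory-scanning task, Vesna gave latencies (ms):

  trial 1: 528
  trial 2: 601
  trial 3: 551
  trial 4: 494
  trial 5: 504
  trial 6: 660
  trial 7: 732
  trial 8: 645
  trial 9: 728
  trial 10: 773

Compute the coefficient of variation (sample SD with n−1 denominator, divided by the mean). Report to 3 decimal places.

0.163

n = 10, Σ = 6216, M = 621.6000
Σ(x−M)² = 92734.400; s = √(92734.400/9) = 101.5077
CV = 101.5077 / 621.6000 = 0.16330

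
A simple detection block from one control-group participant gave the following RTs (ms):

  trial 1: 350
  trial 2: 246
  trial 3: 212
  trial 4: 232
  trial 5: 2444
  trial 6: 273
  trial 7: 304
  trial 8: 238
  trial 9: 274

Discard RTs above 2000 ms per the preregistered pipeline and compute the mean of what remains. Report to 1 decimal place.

Excluded: 2444
Retained (n=8): Σ = 2129
Mean = 2129/8 = 266.1250

266.1 ms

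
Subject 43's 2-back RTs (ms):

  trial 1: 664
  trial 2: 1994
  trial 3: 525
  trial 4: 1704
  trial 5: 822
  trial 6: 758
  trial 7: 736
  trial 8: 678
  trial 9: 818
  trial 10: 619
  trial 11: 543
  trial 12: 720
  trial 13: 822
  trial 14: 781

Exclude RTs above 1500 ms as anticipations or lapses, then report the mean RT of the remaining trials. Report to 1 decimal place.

Excluded: 1704, 1994
Retained (n=12): Σ = 8486
Mean = 8486/12 = 707.1667

707.2 ms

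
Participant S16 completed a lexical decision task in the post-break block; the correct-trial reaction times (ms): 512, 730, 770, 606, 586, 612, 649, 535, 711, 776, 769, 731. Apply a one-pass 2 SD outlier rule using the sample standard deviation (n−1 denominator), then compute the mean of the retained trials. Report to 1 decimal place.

665.6 ms

n = 12, ΣRT = 7987, M = 665.583
Σ(x−M)² = 97950.92; s = √(97950.92/11) = 94.364
Cutoffs: 665.583 ± 2·94.364 → [476.9, 854.3]
No RTs fall outside the cutoffs; all 12 retained. Mean = 7987/12 = 665.583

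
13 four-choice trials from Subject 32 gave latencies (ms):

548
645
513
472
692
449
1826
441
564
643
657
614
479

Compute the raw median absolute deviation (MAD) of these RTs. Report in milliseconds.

85 ms

Sorted: 441, 449, 472, 479, 513, 548, 564, 614, 643, 645, 657, 692, 1826 → median = 564
|x − 564|: 16, 81, 51, 92, 128, 115, 1262, 123, 0, 79, 93, 50, 85
Sorted deviations: 0, 16, 50, 51, 79, 81, 85, 92, 93, 115, 123, 128, 1262 → MAD = 85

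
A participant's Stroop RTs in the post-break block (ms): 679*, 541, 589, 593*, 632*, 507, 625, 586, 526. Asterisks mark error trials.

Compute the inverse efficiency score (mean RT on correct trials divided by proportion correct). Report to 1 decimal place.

Correct trials (n=6): 541, 589, 507, 625, 586, 526
Mean correct RT = 3374/6 = 562.3333 ms
Proportion correct = 6/9
IES = 562.3333 / (6/9) = 843.500 ms

843.5 ms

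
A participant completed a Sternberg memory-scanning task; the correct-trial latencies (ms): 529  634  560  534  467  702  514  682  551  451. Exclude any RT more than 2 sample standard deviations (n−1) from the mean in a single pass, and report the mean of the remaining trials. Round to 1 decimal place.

n = 10, ΣRT = 5624, M = 562.400
Σ(x−M)² = 64830.40; s = √(64830.40/9) = 84.873
Cutoffs: 562.400 ± 2·84.873 → [392.7, 732.1]
No RTs fall outside the cutoffs; all 10 retained. Mean = 5624/10 = 562.400

562.4 ms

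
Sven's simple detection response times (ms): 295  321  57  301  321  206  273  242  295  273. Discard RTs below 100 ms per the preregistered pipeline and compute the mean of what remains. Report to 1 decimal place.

280.8 ms

Excluded: 57
Retained (n=9): Σ = 2527
Mean = 2527/9 = 280.7778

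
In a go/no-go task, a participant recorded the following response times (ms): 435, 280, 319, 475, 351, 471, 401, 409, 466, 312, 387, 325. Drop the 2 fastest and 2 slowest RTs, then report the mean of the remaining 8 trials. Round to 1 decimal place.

386.6 ms

Sorted: 280, 312, 319, 325, 351, 387, 401, 409, 435, 466, 471, 475
Drop lowest 2 (280, 312) and highest 2 (471, 475)
Remaining (n=8): Σ = 3093, mean = 3093/8 = 386.625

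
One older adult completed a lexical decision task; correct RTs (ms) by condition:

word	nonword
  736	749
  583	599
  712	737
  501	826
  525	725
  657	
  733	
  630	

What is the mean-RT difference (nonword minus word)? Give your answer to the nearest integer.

M(word) = 5077/8 = 634.625
M(nonword) = 3636/5 = 727.200
Difference = 727.200 − 634.625 = 92.575 ms

93 ms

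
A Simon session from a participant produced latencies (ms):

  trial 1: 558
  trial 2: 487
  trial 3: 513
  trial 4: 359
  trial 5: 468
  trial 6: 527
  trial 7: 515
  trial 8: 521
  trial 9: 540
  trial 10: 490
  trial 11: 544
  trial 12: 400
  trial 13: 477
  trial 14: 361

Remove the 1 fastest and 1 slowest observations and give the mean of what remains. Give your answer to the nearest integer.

Sorted: 359, 361, 400, 468, 477, 487, 490, 513, 515, 521, 527, 540, 544, 558
Drop lowest 1 (359) and highest 1 (558)
Remaining (n=12): Σ = 5843, mean = 5843/12 = 486.917

487 ms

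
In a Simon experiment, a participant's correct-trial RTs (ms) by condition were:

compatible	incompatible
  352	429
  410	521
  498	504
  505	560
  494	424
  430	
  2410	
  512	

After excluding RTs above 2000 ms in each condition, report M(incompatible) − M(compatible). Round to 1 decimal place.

compatible: exclude 2410
M(compatible) = 3201/7 = 457.286
M(incompatible) = 2438/5 = 487.600
Difference = 487.600 − 457.286 = 30.314 ms

30.3 ms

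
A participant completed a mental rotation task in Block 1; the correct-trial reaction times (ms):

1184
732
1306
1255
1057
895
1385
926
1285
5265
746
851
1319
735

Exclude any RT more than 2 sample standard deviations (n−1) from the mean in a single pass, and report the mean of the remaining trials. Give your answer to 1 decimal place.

n = 14, ΣRT = 18941, M = 1352.929
Σ(x−M)² = 17218648.93; s = √(17218648.93/13) = 1150.874
Cutoffs: 1352.929 ± 2·1150.874 → [-948.8, 3654.7]
Outside: 5265 → excluded.
Retained (n=13): Σ = 13676, mean = 13676/13 = 1052.000

1052.0 ms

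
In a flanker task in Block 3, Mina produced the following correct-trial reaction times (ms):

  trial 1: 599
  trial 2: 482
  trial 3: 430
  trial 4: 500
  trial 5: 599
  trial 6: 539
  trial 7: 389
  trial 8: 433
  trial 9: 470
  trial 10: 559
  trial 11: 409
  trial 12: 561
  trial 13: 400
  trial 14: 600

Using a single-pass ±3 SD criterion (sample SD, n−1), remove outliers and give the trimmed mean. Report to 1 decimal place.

497.9 ms

n = 14, ΣRT = 6970, M = 497.857
Σ(x−M)² = 79475.71; s = √(79475.71/13) = 78.189
Cutoffs: 497.857 ± 3·78.189 → [263.3, 732.4]
No RTs fall outside the cutoffs; all 14 retained. Mean = 6970/14 = 497.857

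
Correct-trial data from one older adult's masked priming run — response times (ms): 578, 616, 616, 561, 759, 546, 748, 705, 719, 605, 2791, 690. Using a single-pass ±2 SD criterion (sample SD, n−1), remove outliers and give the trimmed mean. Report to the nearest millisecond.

n = 12, ΣRT = 9934, M = 827.833
Σ(x−M)² = 4263513.67; s = √(4263513.67/11) = 622.569
Cutoffs: 827.833 ± 2·622.569 → [-417.3, 2073.0]
Outside: 2791 → excluded.
Retained (n=11): Σ = 7143, mean = 7143/11 = 649.364

649 ms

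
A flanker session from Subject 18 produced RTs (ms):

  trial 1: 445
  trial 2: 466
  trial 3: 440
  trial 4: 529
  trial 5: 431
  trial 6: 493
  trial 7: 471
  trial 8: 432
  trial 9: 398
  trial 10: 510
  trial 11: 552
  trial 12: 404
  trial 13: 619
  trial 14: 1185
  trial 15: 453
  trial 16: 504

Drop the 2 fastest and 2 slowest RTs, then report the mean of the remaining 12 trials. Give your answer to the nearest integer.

477 ms

Sorted: 398, 404, 431, 432, 440, 445, 453, 466, 471, 493, 504, 510, 529, 552, 619, 1185
Drop lowest 2 (398, 404) and highest 2 (619, 1185)
Remaining (n=12): Σ = 5726, mean = 5726/12 = 477.167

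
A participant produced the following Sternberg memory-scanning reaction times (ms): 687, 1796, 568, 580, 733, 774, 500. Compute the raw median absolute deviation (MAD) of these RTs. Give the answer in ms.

Sorted: 500, 568, 580, 687, 733, 774, 1796 → median = 687
|x − 687|: 0, 1109, 119, 107, 46, 87, 187
Sorted deviations: 0, 46, 87, 107, 119, 187, 1109 → MAD = 107

107 ms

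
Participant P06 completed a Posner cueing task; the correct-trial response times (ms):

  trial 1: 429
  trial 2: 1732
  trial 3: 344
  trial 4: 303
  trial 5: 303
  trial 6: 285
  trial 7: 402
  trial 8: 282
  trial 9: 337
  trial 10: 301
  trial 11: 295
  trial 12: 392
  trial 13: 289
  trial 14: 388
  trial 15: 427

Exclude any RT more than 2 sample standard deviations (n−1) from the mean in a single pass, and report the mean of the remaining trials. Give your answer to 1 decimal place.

341.2 ms

n = 15, ΣRT = 6509, M = 433.933
Σ(x−M)² = 1844952.93; s = √(1844952.93/14) = 363.018
Cutoffs: 433.933 ± 2·363.018 → [-292.1, 1160.0]
Outside: 1732 → excluded.
Retained (n=14): Σ = 4777, mean = 4777/14 = 341.214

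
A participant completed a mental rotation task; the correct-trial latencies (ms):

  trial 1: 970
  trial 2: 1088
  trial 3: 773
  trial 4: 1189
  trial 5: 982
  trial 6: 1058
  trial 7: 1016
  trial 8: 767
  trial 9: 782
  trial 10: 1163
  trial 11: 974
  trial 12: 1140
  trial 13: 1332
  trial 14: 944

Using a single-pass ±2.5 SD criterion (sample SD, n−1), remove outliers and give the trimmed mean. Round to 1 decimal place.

1012.7 ms

n = 14, ΣRT = 14178, M = 1012.714
Σ(x−M)² = 359592.86; s = √(359592.86/13) = 166.316
Cutoffs: 1012.714 ± 2.5·166.316 → [596.9, 1428.5]
No RTs fall outside the cutoffs; all 14 retained. Mean = 14178/14 = 1012.714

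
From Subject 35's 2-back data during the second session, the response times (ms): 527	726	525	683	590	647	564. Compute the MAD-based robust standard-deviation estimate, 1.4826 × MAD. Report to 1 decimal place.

Sorted: 525, 527, 564, 590, 647, 683, 726 → median = 590
|x − 590| sorted: 0, 26, 57, 63, 65, 93, 136 → MAD = 63
Robust SD ≈ 1.4826 × 63 = 93.404

93.4 ms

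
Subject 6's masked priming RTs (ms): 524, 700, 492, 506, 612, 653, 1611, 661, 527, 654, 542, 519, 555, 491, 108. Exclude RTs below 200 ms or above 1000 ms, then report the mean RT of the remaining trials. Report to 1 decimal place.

Excluded: 108, 1611
Retained (n=13): Σ = 7436
Mean = 7436/13 = 572.0000

572.0 ms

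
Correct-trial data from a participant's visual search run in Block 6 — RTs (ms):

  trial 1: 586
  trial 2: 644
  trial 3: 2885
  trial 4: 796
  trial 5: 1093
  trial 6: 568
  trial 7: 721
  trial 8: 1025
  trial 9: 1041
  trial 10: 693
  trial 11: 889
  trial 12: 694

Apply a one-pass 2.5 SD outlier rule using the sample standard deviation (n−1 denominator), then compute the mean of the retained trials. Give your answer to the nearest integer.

795 ms

n = 12, ΣRT = 11635, M = 969.583
Σ(x−M)² = 4357496.92; s = √(4357496.92/11) = 629.393
Cutoffs: 969.583 ± 2.5·629.393 → [-603.9, 2543.1]
Outside: 2885 → excluded.
Retained (n=11): Σ = 8750, mean = 8750/11 = 795.455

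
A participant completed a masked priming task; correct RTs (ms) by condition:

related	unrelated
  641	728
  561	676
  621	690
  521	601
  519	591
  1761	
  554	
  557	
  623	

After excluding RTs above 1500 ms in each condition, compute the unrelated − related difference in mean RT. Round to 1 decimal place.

82.6 ms

related: exclude 1761
M(related) = 4597/8 = 574.625
M(unrelated) = 3286/5 = 657.200
Difference = 657.200 − 574.625 = 82.575 ms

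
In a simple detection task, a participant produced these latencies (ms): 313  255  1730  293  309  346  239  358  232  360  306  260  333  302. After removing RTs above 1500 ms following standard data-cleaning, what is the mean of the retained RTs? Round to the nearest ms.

Excluded: 1730
Retained (n=13): Σ = 3906
Mean = 3906/13 = 300.4615

300 ms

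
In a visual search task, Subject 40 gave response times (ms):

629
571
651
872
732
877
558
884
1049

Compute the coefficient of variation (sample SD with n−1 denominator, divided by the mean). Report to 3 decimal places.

0.224

n = 9, Σ = 6823, M = 758.1111
Σ(x−M)² = 231448.889; s = √(231448.889/8) = 170.0915
CV = 170.0915 / 758.1111 = 0.22436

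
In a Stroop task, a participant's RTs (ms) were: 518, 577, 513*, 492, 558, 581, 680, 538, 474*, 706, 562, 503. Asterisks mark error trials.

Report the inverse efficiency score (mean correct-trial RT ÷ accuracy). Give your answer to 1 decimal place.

685.8 ms

Correct trials (n=10): 518, 577, 492, 558, 581, 680, 538, 706, 562, 503
Mean correct RT = 5715/10 = 571.5000 ms
Proportion correct = 10/12
IES = 571.5000 / (10/12) = 685.800 ms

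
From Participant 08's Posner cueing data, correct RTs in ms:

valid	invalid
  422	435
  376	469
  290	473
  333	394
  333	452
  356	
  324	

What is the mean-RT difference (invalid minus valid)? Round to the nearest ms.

M(valid) = 2434/7 = 347.714
M(invalid) = 2223/5 = 444.600
Difference = 444.600 − 347.714 = 96.886 ms

97 ms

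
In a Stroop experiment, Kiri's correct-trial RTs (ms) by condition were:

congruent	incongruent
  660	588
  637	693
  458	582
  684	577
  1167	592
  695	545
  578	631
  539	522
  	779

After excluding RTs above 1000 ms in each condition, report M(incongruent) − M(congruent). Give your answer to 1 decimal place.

4.8 ms

congruent: exclude 1167
M(congruent) = 4251/7 = 607.286
M(incongruent) = 5509/9 = 612.111
Difference = 612.111 − 607.286 = 4.825 ms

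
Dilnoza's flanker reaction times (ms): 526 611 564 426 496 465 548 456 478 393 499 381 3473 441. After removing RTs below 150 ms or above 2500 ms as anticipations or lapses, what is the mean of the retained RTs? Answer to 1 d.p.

Excluded: 3473
Retained (n=13): Σ = 6284
Mean = 6284/13 = 483.3846

483.4 ms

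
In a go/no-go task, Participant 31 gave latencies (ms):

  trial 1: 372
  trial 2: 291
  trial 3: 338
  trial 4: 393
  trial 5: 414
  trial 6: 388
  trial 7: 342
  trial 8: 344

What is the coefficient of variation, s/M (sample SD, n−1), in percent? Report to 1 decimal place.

n = 8, Σ = 2882, M = 360.2500
Σ(x−M)² = 10757.500; s = √(10757.500/7) = 39.2019
CV = 39.2019 / 360.2500 = 0.10882 = 10.882%

10.9%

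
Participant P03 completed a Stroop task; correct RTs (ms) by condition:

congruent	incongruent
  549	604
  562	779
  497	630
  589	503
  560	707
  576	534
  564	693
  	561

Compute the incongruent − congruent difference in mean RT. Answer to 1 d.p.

69.7 ms

M(congruent) = 3897/7 = 556.714
M(incongruent) = 5011/8 = 626.375
Difference = 626.375 − 556.714 = 69.661 ms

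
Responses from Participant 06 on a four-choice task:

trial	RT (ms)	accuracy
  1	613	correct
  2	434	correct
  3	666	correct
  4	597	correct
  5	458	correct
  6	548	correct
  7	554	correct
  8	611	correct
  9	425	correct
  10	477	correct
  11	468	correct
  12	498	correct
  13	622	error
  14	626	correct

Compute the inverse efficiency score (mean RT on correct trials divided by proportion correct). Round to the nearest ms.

578 ms

Correct trials (n=13): 613, 434, 666, 597, 458, 548, 554, 611, 425, 477, 468, 498, 626
Mean correct RT = 6975/13 = 536.5385 ms
Proportion correct = 13/14
IES = 536.5385 / (13/14) = 577.811 ms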